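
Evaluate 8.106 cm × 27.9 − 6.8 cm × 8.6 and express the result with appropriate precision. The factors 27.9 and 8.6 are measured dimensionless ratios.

168 cm

8.106 × 27.9 = 226.1574 → 226 cm (3 s.f., last digit at the 10^0 place).
6.8 × 8.6 = 58.48 → 58 cm (2 s.f., last digit at the 10^0 place).
Difference: 167.6774 cm; keep the coarser place, 10^0.
Result: 168 cm.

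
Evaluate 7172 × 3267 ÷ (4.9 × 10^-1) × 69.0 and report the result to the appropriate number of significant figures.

7172 × 3267 ÷ (4.9 × 10^-1) × 69.0 = 3.2994566449 × 10^9…
Multiplication/division keeps the fewest significant figures: 7172 → 4 s.f., 3267 → 4 s.f., 4.9 × 10^-1 → 2 s.f., 69.0 → 3 s.f.; limit is 2.
Rounded to 2 significant figures: 3.3 × 10^9.

3.3 × 10^9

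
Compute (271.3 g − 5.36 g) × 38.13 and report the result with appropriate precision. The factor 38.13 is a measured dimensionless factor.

1.014 × 10⁴ g

271.3 g − 5.36 g = 265.94 g; the difference is limited to 1 decimal place (4 s.f.).
Carrying full precision, 265.94 × 38.13 = 10140.2922 g; 38.13 has 4 s.f., so the result keeps min(4, 4) = 4 s.f.
Rounded to 4 significant figures: 1.014 × 10⁴ g.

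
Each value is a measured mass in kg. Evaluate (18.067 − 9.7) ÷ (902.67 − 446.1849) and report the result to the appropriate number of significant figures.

1.8 × 10⁻²

18.067 − 9.7 = 8.367, limited to 1 d.p. → 2 s.f.; 902.67 − 446.1849 = 456.4851, limited to 2 d.p. → 5 s.f.
Carrying full precision, 8.367 ÷ 456.4851 = 0.0183291853338…; keep min(2, 5) = 2 s.f.
Rounded to 2 significant figures: 1.8 × 10⁻².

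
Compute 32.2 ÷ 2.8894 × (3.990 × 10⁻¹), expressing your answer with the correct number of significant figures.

4.45

32.2 ÷ 2.8894 × (3.990 × 10⁻¹) = 4.44652869108…
Multiplication/division keeps the fewest significant figures: 32.2 → 3 s.f., 2.8894 → 5 s.f., 3.990 × 10⁻¹ → 4 s.f.; limit is 3.
Rounded to 3 significant figures: 4.45.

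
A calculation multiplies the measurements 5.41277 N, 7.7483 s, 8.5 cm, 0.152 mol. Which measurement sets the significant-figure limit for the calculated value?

8.5 cm

5.41277 N → 6 s.f.; 7.7483 s → 5 s.f.; 8.5 cm → 2 s.f.; 0.152 mol → 3 s.f.
The fewest is 2 significant figures, from 8.5 cm.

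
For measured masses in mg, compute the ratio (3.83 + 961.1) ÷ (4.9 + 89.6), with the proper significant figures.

3.83 + 961.1 = 964.93, limited to 1 d.p. → 4 s.f.; 4.9 + 89.6 = 94.5, limited to 1 d.p. → 3 s.f.
Carrying full precision, 964.93 ÷ 94.5 = 10.2108994709…; keep min(4, 3) = 3 s.f.
Rounded to 3 significant figures: 10.2.

10.2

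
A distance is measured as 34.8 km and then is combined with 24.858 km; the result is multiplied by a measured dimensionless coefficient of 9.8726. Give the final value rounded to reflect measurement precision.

34.8 km + 24.858 km = 59.658 km; the sum is limited to 1 decimal place (3 s.f.).
Carrying full precision, 59.658 × 9.8726 = 588.9795708 km; 9.8726 has 5 s.f., so the result keeps min(3, 5) = 3 s.f.
Rounded to 3 significant figures: 589 km.

589 km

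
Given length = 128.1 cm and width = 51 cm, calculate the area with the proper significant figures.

6.5 × 10³ cm²

area = 128.1 cm × 51 cm = 6533.1 cm².
128.1 has 4 significant figures; 51 has 2.
Division/multiplication keeps the fewest: 2 significant figures.
Rounded: 6.5 × 10³ cm².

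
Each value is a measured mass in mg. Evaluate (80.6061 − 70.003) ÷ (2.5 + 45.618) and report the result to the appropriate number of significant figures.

80.6061 − 70.003 = 10.6031, limited to 3 d.p. → 5 s.f.; 2.5 + 45.618 = 48.118, limited to 1 d.p. → 3 s.f.
Carrying full precision, 10.6031 ÷ 48.118 = 0.220356207656…; keep min(5, 3) = 3 s.f.
Rounded to 3 significant figures: 0.220.

0.220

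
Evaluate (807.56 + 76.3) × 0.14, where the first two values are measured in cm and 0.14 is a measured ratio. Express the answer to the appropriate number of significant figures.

807.56 cm + 76.3 cm = 883.86 cm; the sum is limited to 1 decimal place (4 s.f.).
Carrying full precision, 883.86 × 0.14 = 123.7404 cm; 0.14 has 2 s.f., so the result keeps min(4, 2) = 2 s.f.
Rounded to 2 significant figures: 1.2 × 10² cm.

1.2 × 10² cm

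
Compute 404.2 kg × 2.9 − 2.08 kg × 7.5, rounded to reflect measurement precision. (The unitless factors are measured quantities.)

404.2 × 2.9 = 1172.18 → 1.2 × 10^3 kg (2 s.f., last digit at the 10^2 place).
2.08 × 7.5 = 15.6 → 16 kg (2 s.f., last digit at the 10^0 place).
Difference: 1156.58 kg; keep the coarser place, 10^2.
Result: 1.2 × 10^3 kg.

1.2 × 10^3 kg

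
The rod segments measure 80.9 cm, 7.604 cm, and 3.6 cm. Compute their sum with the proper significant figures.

92.1 cm

80.9 cm + 7.604 cm + 3.6 cm = 92.104 cm.
Addition/subtraction keeps the fewest decimal places: 80.9 → 1 decimal place, 7.604 → 3 decimal places, 3.6 → 1 decimal place; limit is 1.
Rounded to 1 decimal place: 92.1 cm.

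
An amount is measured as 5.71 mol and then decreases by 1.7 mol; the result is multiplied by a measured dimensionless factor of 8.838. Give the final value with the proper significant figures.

35 mol

5.71 mol − 1.7 mol = 4.01 mol; the difference is limited to 1 decimal place (2 s.f.).
Carrying full precision, 4.01 × 8.838 = 35.44038 mol; 8.838 has 4 s.f., so the result keeps min(2, 4) = 2 s.f.
Rounded to 2 significant figures: 35 mol.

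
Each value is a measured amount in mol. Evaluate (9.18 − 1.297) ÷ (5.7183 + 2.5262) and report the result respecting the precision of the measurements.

0.956

9.18 − 1.297 = 7.883, limited to 2 d.p. → 3 s.f.; 5.7183 + 2.5262 = 8.2445, limited to 4 d.p. → 5 s.f.
Carrying full precision, 7.883 ÷ 8.2445 = 0.956152586573…; keep min(3, 5) = 3 s.f.
Rounded to 3 significant figures: 0.956.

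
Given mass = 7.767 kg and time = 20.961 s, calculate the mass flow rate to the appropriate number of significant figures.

0.3705 kg/s

mass flow rate = 7.767 kg ÷ 20.961 s = 0.370545298411… kg/s.
7.767 has 4 significant figures; 20.961 has 5.
Division/multiplication keeps the fewest: 4 significant figures.
Rounded: 0.3705 kg/s.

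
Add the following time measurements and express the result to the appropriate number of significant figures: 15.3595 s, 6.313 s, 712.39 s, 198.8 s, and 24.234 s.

957.1 s

15.3595 s + 6.313 s + 712.39 s + 198.8 s + 24.234 s = 957.0965 s.
Addition/subtraction keeps the fewest decimal places: 15.3595 → 4 decimal places, 6.313 → 3 decimal places, 712.39 → 2 decimal places, 198.8 → 1 decimal place, 24.234 → 3 decimal places; limit is 1.
Rounded to 1 decimal place: 957.1 s.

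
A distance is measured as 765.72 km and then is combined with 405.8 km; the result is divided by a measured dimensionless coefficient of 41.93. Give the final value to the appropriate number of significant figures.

27.94 km

765.72 km + 405.8 km = 1171.52 km; the sum is limited to 1 decimal place (5 s.f.).
Carrying full precision, 1171.52 ÷ 41.93 = 27.9398998331… km; 41.93 has 4 s.f., so the result keeps min(5, 4) = 4 s.f.
Rounded to 4 significant figures: 27.94 km.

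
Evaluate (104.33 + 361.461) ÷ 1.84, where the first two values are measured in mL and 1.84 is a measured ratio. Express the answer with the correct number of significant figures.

253 mL

104.33 mL + 361.461 mL = 465.791 mL; the sum is limited to 2 decimal places (5 s.f.).
Carrying full precision, 465.791 ÷ 1.84 = 253.147282609… mL; 1.84 has 3 s.f., so the result keeps min(5, 3) = 3 s.f.
Rounded to 3 significant figures: 253 mL.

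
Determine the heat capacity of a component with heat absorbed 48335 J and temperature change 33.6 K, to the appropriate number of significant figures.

1.44 × 10³ J/K

heat capacity = 48335 J ÷ 33.6 K = 1438.54166667… J/K.
48335 has 5 significant figures; 33.6 has 3.
Division/multiplication keeps the fewest: 3 significant figures.
Rounded: 1.44 × 10³ J/K.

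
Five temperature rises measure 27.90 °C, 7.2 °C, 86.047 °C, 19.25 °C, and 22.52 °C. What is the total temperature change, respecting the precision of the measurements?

162.9 °C

27.90 °C + 7.2 °C + 86.047 °C + 19.25 °C + 22.52 °C = 162.917 °C.
Addition/subtraction keeps the fewest decimal places: 27.90 → 2 decimal places, 7.2 → 1 decimal place, 86.047 → 3 decimal places, 19.25 → 2 decimal places, 22.52 → 2 decimal places; limit is 1.
Rounded to 1 decimal place: 162.9 °C.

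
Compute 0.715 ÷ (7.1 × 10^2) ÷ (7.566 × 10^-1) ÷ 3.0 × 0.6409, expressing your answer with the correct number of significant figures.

0.715 ÷ (7.1 × 10^2) ÷ (7.566 × 10^-1) ÷ 3.0 × 0.6409 = 0.000284348127712…
Multiplication/division keeps the fewest significant figures: 0.715 → 3 s.f., 7.1 × 10^2 → 2 s.f., 7.566 × 10^-1 → 4 s.f., 3.0 → 2 s.f., 0.6409 → 4 s.f.; limit is 2.
Rounded to 2 significant figures: 2.8 × 10^-4.

2.8 × 10^-4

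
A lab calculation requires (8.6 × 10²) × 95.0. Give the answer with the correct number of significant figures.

8.2 × 10⁴

(8.6 × 10²) × 95.0 = 81700
Multiplication/division keeps the fewest significant figures: 8.6 × 10² → 2 s.f., 95.0 → 3 s.f.; limit is 2.
Rounded to 2 significant figures: 8.2 × 10⁴.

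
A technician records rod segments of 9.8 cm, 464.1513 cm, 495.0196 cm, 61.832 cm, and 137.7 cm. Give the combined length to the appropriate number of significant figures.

9.8 cm + 464.1513 cm + 495.0196 cm + 61.832 cm + 137.7 cm = 1168.5029 cm.
Addition/subtraction keeps the fewest decimal places: 9.8 → 1 decimal place, 464.1513 → 4 decimal places, 495.0196 → 4 decimal places, 61.832 → 3 decimal places, 137.7 → 1 decimal place; limit is 1.
Rounded to 1 decimal place: 1.1685 × 10³ cm.

1.1685 × 10³ cm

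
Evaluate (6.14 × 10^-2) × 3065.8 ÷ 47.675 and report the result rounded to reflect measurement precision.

(6.14 × 10^-2) × 3065.8 ÷ 47.675 = 3.9484031463…
Multiplication/division keeps the fewest significant figures: 6.14 × 10^-2 → 3 s.f., 3065.8 → 5 s.f., 47.675 → 5 s.f.; limit is 3.
Rounded to 3 significant figures: 3.95.

3.95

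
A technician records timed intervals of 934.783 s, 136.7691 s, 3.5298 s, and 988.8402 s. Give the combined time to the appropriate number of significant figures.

934.783 s + 136.7691 s + 3.5298 s + 988.8402 s = 2063.9221 s.
Addition/subtraction keeps the fewest decimal places: 934.783 → 3 decimal places, 136.7691 → 4 decimal places, 3.5298 → 4 decimal places, 988.8402 → 4 decimal places; limit is 3.
Rounded to 3 decimal places: 2.063922 × 10^3 s.

2.063922 × 10^3 s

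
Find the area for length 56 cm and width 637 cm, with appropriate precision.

3.6 × 10^4 cm²

area = 56 cm × 637 cm = 35672 cm².
56 has 2 significant figures; 637 has 3.
Division/multiplication keeps the fewest: 2 significant figures.
Rounded: 3.6 × 10^4 cm².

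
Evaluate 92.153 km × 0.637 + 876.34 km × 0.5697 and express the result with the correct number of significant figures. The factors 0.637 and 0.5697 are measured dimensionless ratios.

92.153 × 0.637 = 58.701461 → 58.7 km (3 s.f., last digit at the 10^-1 place).
876.34 × 0.5697 = 499.250898 → 499.3 km (4 s.f., last digit at the 10^-1 place).
Sum: 557.952359 km; keep the coarser place, 10^-1.
Result: 558.0 km.

558.0 km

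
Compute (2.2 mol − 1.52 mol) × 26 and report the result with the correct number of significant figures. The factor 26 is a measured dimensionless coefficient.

2.2 mol − 1.52 mol = 0.68 mol; the difference is limited to 1 decimal place (1 s.f.).
Carrying full precision, 0.68 × 26 = 17.68 mol; 26 has 2 s.f., so the result keeps min(1, 2) = 1 s.f.
Rounded to 1 significant figure: 2 × 10^1 mol.

2 × 10^1 mol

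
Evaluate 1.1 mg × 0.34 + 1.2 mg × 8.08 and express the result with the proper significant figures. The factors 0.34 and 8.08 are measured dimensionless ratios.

1.1 × 0.34 = 0.374 → 0.37 mg (2 s.f., last digit at the 10^-2 place).
1.2 × 8.08 = 9.696 → 9.7 mg (2 s.f., last digit at the 10^-1 place).
Sum: 10.07 mg; keep the coarser place, 10^-1.
Result: 10.1 mg.

10.1 mg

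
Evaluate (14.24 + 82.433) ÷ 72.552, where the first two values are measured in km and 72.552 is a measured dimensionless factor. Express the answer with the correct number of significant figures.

14.24 km + 82.433 km = 96.673 km; the sum is limited to 2 decimal places (4 s.f.).
Carrying full precision, 96.673 ÷ 72.552 = 1.33246499063… km; 72.552 has 5 s.f., so the result keeps min(4, 5) = 4 s.f.
Rounded to 4 significant figures: 1.332 km.

1.332 km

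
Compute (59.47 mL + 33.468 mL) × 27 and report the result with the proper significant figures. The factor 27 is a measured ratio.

2.5 × 10^3 mL

59.47 mL + 33.468 mL = 92.938 mL; the sum is limited to 2 decimal places (4 s.f.).
Carrying full precision, 92.938 × 27 = 2509.326 mL; 27 has 2 s.f., so the result keeps min(4, 2) = 2 s.f.
Rounded to 2 significant figures: 2.5 × 10^3 mL.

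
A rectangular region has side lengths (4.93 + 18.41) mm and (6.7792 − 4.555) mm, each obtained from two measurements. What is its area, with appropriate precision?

51.91 mm²

4.93 + 18.41 = 23.34, limited to 2 d.p. → 4 s.f.; 6.7792 − 4.555 = 2.2242, limited to 3 d.p. → 4 s.f.
Carrying full precision, 23.34 × 2.2242 = 51.912828; keep min(4, 4) = 4 s.f.
Rounded to 4 significant figures: 51.91 mm².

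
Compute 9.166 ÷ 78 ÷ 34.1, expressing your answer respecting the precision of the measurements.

0.0034

9.166 ÷ 78 ÷ 34.1 = 0.0034461237687…
Multiplication/division keeps the fewest significant figures: 9.166 → 4 s.f., 78 → 2 s.f., 34.1 → 3 s.f.; limit is 2.
Rounded to 2 significant figures: 0.0034.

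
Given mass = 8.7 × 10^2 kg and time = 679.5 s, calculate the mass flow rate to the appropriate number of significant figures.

1.3 kg/s

mass flow rate = 8.7 × 10^2 kg ÷ 679.5 s = 1.28035320088… kg/s.
8.7 × 10^2 has 2 significant figures; 679.5 has 4.
Division/multiplication keeps the fewest: 2 significant figures.
Rounded: 1.3 kg/s.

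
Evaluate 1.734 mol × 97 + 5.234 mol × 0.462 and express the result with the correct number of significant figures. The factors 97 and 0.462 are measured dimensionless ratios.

1.7 × 10^2 mol

1.734 × 97 = 168.198 → 1.7 × 10^2 mol (2 s.f., last digit at the 10^1 place).
5.234 × 0.462 = 2.418108 → 2.42 mol (3 s.f., last digit at the 10^-2 place).
Sum: 170.616108 mol; keep the coarser place, 10^1.
Result: 1.7 × 10^2 mol.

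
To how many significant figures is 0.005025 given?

0.005025: leading zeros are not significant; zeros between nonzero digits are significant.

4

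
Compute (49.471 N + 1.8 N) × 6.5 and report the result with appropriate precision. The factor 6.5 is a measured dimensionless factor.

3.3 × 10^2 N

49.471 N + 1.8 N = 51.271 N; the sum is limited to 1 decimal place (3 s.f.).
Carrying full precision, 51.271 × 6.5 = 333.2615 N; 6.5 has 2 s.f., so the result keeps min(3, 2) = 2 s.f.
Rounded to 2 significant figures: 3.3 × 10^2 N.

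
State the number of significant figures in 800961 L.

800961: zeros between nonzero digits are significant.

6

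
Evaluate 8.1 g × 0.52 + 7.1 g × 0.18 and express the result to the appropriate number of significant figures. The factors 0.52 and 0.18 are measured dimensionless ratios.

8.1 × 0.52 = 4.212 → 4.2 g (2 s.f., last digit at the 10^-1 place).
7.1 × 0.18 = 1.278 → 1.3 g (2 s.f., last digit at the 10^-1 place).
Sum: 5.49 g; keep the coarser place, 10^-1.
Result: 5.5 g.

5.5 g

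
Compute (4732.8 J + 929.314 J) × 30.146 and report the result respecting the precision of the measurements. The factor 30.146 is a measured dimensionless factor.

4732.8 J + 929.314 J = 5662.114 J; the sum is limited to 1 decimal place (5 s.f.).
Carrying full precision, 5662.114 × 30.146 = 170690.088644 J; 30.146 has 5 s.f., so the result keeps min(5, 5) = 5 s.f.
Rounded to 5 significant figures: 1.7069 × 10^5 J.

1.7069 × 10^5 J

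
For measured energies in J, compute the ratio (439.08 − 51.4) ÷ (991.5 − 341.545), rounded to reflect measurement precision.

439.08 − 51.4 = 387.68, limited to 1 d.p. → 4 s.f.; 991.5 − 341.545 = 649.955, limited to 1 d.p. → 4 s.f.
Carrying full precision, 387.68 ÷ 649.955 = 0.596472063451…; keep min(4, 4) = 4 s.f.
Rounded to 4 significant figures: 0.5965.

0.5965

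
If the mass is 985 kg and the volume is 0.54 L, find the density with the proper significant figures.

density = 985 kg ÷ 0.54 L = 1824.07407407… kg/L.
985 has 3 significant figures; 0.54 has 2.
Division/multiplication keeps the fewest: 2 significant figures.
Rounded: 1.8 × 10³ kg/L.

1.8 × 10³ kg/L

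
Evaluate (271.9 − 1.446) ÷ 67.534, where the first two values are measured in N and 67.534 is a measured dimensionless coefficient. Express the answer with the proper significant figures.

271.9 N − 1.446 N = 270.454 N; the difference is limited to 1 decimal place (4 s.f.).
Carrying full precision, 270.454 ÷ 67.534 = 4.0047087393… N; 67.534 has 5 s.f., so the result keeps min(4, 5) = 4 s.f.
Rounded to 4 significant figures: 4.005 N.

4.005 N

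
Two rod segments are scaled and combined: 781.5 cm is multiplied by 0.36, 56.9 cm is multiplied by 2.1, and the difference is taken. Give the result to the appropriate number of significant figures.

781.5 × 0.36 = 281.34 → 2.8 × 10^2 cm (2 s.f., last digit at the 10^1 place).
56.9 × 2.1 = 119.49 → 1.2 × 10^2 cm (2 s.f., last digit at the 10^1 place).
Difference: 161.85 cm; keep the coarser place, 10^1.
Result: 1.6 × 10^2 cm.

1.6 × 10^2 cm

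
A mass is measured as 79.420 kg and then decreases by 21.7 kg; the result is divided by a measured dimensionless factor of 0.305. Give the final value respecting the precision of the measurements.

189 kg

79.420 kg − 21.7 kg = 57.720 kg; the difference is limited to 1 decimal place (3 s.f.).
Carrying full precision, 57.720 ÷ 0.305 = 189.245901639… kg; 0.305 has 3 s.f., so the result keeps min(3, 3) = 3 s.f.
Rounded to 3 significant figures: 189 kg.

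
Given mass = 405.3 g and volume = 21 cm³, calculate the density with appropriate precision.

19 g/cm³

density = 405.3 g ÷ 21 cm³ = 19.3 g/cm³.
405.3 has 4 significant figures; 21 has 2.
Division/multiplication keeps the fewest: 2 significant figures.
Rounded: 19 g/cm³.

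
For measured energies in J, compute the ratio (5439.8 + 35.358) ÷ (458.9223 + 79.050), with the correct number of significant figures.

5439.8 + 35.358 = 5475.158, limited to 1 d.p. → 5 s.f.; 458.9223 + 79.050 = 537.9723, limited to 3 d.p. → 6 s.f.
Carrying full precision, 5475.158 ÷ 537.9723 = 10.1773976095…; keep min(5, 6) = 5 s.f.
Rounded to 5 significant figures: 10.177.

10.177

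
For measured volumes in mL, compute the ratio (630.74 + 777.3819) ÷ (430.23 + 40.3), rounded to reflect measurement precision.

630.74 + 777.3819 = 1408.1219, limited to 2 d.p. → 6 s.f.; 430.23 + 40.3 = 470.53, limited to 1 d.p. → 4 s.f.
Carrying full precision, 1408.1219 ÷ 470.53 = 2.99262937539…; keep min(6, 4) = 4 s.f.
Rounded to 4 significant figures: 2.993.

2.993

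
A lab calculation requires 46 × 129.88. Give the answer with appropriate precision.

6.0 × 10³

46 × 129.88 = 5974.48
Multiplication/division keeps the fewest significant figures: 46 → 2 s.f., 129.88 → 5 s.f.; limit is 2.
Rounded to 2 significant figures: 6.0 × 10³.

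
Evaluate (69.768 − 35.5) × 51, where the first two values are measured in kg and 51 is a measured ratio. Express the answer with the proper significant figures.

1.7 × 10³ kg

69.768 kg − 35.5 kg = 34.268 kg; the difference is limited to 1 decimal place (3 s.f.).
Carrying full precision, 34.268 × 51 = 1747.668 kg; 51 has 2 s.f., so the result keeps min(3, 2) = 2 s.f.
Rounded to 2 significant figures: 1.7 × 10³ kg.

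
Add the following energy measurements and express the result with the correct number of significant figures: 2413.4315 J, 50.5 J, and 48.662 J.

2413.4315 J + 50.5 J + 48.662 J = 2512.5935 J.
Addition/subtraction keeps the fewest decimal places: 2413.4315 → 4 decimal places, 50.5 → 1 decimal place, 48.662 → 3 decimal places; limit is 1.
Rounded to 1 decimal place: 2512.6 J.

2512.6 J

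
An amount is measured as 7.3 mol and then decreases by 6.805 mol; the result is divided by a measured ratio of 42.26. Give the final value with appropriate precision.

0.01 mol

7.3 mol − 6.805 mol = 0.495 mol; the difference is limited to 1 decimal place (1 s.f.).
Carrying full precision, 0.495 ÷ 42.26 = 0.0117132039754… mol; 42.26 has 4 s.f., so the result keeps min(1, 4) = 1 s.f.
Rounded to 1 significant figure: 0.01 mol.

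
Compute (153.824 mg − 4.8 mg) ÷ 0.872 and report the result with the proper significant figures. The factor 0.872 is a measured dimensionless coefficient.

153.824 mg − 4.8 mg = 149.024 mg; the difference is limited to 1 decimal place (4 s.f.).
Carrying full precision, 149.024 ÷ 0.872 = 170.899082569… mg; 0.872 has 3 s.f., so the result keeps min(4, 3) = 3 s.f.
Rounded to 3 significant figures: 171 mg.

171 mg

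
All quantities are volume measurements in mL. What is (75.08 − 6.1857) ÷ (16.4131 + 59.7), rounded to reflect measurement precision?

0.905

75.08 − 6.1857 = 68.8943, limited to 2 d.p. → 4 s.f.; 16.4131 + 59.7 = 76.1131, limited to 1 d.p. → 3 s.f.
Carrying full precision, 68.8943 ÷ 76.1131 = 0.905156930936…; keep min(4, 3) = 3 s.f.
Rounded to 3 significant figures: 0.905.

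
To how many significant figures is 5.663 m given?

5.663: every digit is nonzero and significant.

4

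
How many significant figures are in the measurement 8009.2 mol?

8009.2: zeros between nonzero digits are significant.

5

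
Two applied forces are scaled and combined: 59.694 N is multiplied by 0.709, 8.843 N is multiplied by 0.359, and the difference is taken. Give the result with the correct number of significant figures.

39.1 N

59.694 × 0.709 = 42.323046 → 42.3 N (3 s.f., last digit at the 10^-1 place).
8.843 × 0.359 = 3.174637 → 3.17 N (3 s.f., last digit at the 10^-2 place).
Difference: 39.148409 N; keep the coarser place, 10^-1.
Result: 39.1 N.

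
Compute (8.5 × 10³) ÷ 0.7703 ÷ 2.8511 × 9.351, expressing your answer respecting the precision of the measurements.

3.6 × 10⁴

(8.5 × 10³) ÷ 0.7703 ÷ 2.8511 × 9.351 = 36191.3376169…
Multiplication/division keeps the fewest significant figures: 8.5 × 10³ → 2 s.f., 0.7703 → 4 s.f., 2.8511 → 5 s.f., 9.351 → 4 s.f.; limit is 2.
Rounded to 2 significant figures: 3.6 × 10⁴.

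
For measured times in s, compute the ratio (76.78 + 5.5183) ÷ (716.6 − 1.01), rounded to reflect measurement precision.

76.78 + 5.5183 = 82.2983, limited to 2 d.p. → 4 s.f.; 716.6 − 1.01 = 715.59, limited to 1 d.p. → 4 s.f.
Carrying full precision, 82.2983 ÷ 715.59 = 0.115007616093…; keep min(4, 4) = 4 s.f.
Rounded to 4 significant figures: 0.1150.

0.1150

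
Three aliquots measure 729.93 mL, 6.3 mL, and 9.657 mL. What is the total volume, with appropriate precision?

7.459 × 10^2 mL

729.93 mL + 6.3 mL + 9.657 mL = 745.887 mL.
Addition/subtraction keeps the fewest decimal places: 729.93 → 2 decimal places, 6.3 → 1 decimal place, 9.657 → 3 decimal places; limit is 1.
Rounded to 1 decimal place: 7.459 × 10^2 mL.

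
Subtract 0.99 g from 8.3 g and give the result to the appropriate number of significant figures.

8.3 g − 0.99 g = 7.31 g.
Addition/subtraction keeps the fewest decimal places: 8.3 → 1 decimal place, 0.99 → 2 decimal places; limit is 1.
Rounded to 1 decimal place: 7.3 g.

7.3 g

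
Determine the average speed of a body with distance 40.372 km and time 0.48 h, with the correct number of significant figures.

84 km/h

average speed = 40.372 km ÷ 0.48 h = 84.1083333333… km/h.
40.372 has 5 significant figures; 0.48 has 2.
Division/multiplication keeps the fewest: 2 significant figures.
Rounded: 84 km/h.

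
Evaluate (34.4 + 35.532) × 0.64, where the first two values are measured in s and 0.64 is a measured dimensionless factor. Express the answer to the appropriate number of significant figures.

34.4 s + 35.532 s = 69.932 s; the sum is limited to 1 decimal place (3 s.f.).
Carrying full precision, 69.932 × 0.64 = 44.75648 s; 0.64 has 2 s.f., so the result keeps min(3, 2) = 2 s.f.
Rounded to 2 significant figures: 45 s.

45 s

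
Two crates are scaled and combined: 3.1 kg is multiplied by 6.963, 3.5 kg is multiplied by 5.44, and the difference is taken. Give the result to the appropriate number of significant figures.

3 kg

3.1 × 6.963 = 21.5853 → 22 kg (2 s.f., last digit at the 10^0 place).
3.5 × 5.44 = 19.04 → 19 kg (2 s.f., last digit at the 10^0 place).
Difference: 2.5453 kg; keep the coarser place, 10^0.
Result: 3 kg.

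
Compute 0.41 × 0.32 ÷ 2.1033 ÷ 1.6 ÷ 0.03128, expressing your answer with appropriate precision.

1.2

0.41 × 0.32 ÷ 2.1033 ÷ 1.6 ÷ 0.03128 = 1.24636684066…
Multiplication/division keeps the fewest significant figures: 0.41 → 2 s.f., 0.32 → 2 s.f., 2.1033 → 5 s.f., 1.6 → 2 s.f., 0.03128 → 4 s.f.; limit is 2.
Rounded to 2 significant figures: 1.2.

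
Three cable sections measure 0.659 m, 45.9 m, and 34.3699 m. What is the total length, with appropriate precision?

0.659 m + 45.9 m + 34.3699 m = 80.9289 m.
Addition/subtraction keeps the fewest decimal places: 0.659 → 3 decimal places, 45.9 → 1 decimal place, 34.3699 → 4 decimal places; limit is 1.
Rounded to 1 decimal place: 80.9 m.

80.9 m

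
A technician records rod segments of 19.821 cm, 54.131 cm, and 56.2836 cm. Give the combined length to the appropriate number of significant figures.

19.821 cm + 54.131 cm + 56.2836 cm = 130.2356 cm.
Addition/subtraction keeps the fewest decimal places: 19.821 → 3 decimal places, 54.131 → 3 decimal places, 56.2836 → 4 decimal places; limit is 3.
Rounded to 3 decimal places: 130.236 cm.

130.236 cm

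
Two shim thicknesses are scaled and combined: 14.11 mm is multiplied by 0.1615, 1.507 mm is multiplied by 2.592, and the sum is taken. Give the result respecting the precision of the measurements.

14.11 × 0.1615 = 2.278765 → 2.279 mm (4 s.f., last digit at the 10^-3 place).
1.507 × 2.592 = 3.906144 → 3.906 mm (4 s.f., last digit at the 10^-3 place).
Sum: 6.184909 mm; keep the coarser place, 10^-3.
Result: 6.185 mm.

6.185 mm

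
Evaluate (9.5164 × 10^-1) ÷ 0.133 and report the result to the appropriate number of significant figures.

7.16

(9.5164 × 10^-1) ÷ 0.133 = 7.15518796992…
Multiplication/division keeps the fewest significant figures: 9.5164 × 10^-1 → 5 s.f., 0.133 → 3 s.f.; limit is 3.
Rounded to 3 significant figures: 7.16.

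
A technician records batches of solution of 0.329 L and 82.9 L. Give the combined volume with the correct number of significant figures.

83.2 L

0.329 L + 82.9 L = 83.229 L.
Addition/subtraction keeps the fewest decimal places: 0.329 → 3 decimal places, 82.9 → 1 decimal place; limit is 1.
Rounded to 1 decimal place: 83.2 L.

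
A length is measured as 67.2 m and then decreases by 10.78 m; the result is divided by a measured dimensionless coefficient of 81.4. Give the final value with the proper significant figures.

67.2 m − 10.78 m = 56.42 m; the difference is limited to 1 decimal place (3 s.f.).
Carrying full precision, 56.42 ÷ 81.4 = 0.69312039312… m; 81.4 has 3 s.f., so the result keeps min(3, 3) = 3 s.f.
Rounded to 3 significant figures: 0.693 m.

0.693 m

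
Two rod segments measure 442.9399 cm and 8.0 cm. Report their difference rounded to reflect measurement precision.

434.9 cm

442.9399 cm − 8.0 cm = 434.9399 cm.
Addition/subtraction keeps the fewest decimal places: 442.9399 → 4 decimal places, 8.0 → 1 decimal place; limit is 1.
Rounded to 1 decimal place: 434.9 cm.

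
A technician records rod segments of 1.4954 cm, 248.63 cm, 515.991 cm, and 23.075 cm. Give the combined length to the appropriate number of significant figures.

1.4954 cm + 248.63 cm + 515.991 cm + 23.075 cm = 789.1914 cm.
Addition/subtraction keeps the fewest decimal places: 1.4954 → 4 decimal places, 248.63 → 2 decimal places, 515.991 → 3 decimal places, 23.075 → 3 decimal places; limit is 2.
Rounded to 2 decimal places: 789.19 cm.

789.19 cm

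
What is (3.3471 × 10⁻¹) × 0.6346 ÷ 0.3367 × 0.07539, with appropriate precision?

0.04756

(3.3471 × 10⁻¹) × 0.6346 ÷ 0.3367 × 0.07539 = 0.0475597302249…
Multiplication/division keeps the fewest significant figures: 3.3471 × 10⁻¹ → 5 s.f., 0.6346 → 4 s.f., 0.3367 → 4 s.f., 0.07539 → 4 s.f.; limit is 4.
Rounded to 4 significant figures: 0.04756.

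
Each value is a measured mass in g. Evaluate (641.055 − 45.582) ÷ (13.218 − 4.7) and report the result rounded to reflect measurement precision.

70.

641.055 − 45.582 = 595.473, limited to 3 d.p. → 6 s.f.; 13.218 − 4.7 = 8.518, limited to 1 d.p. → 2 s.f.
Carrying full precision, 595.473 ÷ 8.518 = 69.9076074196…; keep min(6, 2) = 2 s.f.
Rounded to 2 significant figures: 70.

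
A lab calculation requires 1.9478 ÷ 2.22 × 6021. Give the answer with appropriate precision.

1.9478 ÷ 2.22 × 6021 = 5282.74945946…
Multiplication/division keeps the fewest significant figures: 1.9478 → 5 s.f., 2.22 → 3 s.f., 6021 → 4 s.f.; limit is 3.
Rounded to 3 significant figures: 5.28 × 10^3.

5.28 × 10^3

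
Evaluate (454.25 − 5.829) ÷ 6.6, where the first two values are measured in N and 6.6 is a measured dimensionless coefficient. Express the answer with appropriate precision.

68 N

454.25 N − 5.829 N = 448.421 N; the difference is limited to 2 decimal places (5 s.f.).
Carrying full precision, 448.421 ÷ 6.6 = 67.9425757576… N; 6.6 has 2 s.f., so the result keeps min(5, 2) = 2 s.f.
Rounded to 2 significant figures: 68 N.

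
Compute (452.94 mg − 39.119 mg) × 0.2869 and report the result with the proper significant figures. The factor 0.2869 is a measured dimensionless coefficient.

452.94 mg − 39.119 mg = 413.821 mg; the difference is limited to 2 decimal places (5 s.f.).
Carrying full precision, 413.821 × 0.2869 = 118.7252449 mg; 0.2869 has 4 s.f., so the result keeps min(5, 4) = 4 s.f.
Rounded to 4 significant figures: 118.7 mg.

118.7 mg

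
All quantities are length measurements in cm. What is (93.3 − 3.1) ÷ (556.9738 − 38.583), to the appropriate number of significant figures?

0.174

93.3 − 3.1 = 90.2, limited to 1 d.p. → 3 s.f.; 556.9738 − 38.583 = 518.3908, limited to 3 d.p. → 6 s.f.
Carrying full precision, 90.2 ÷ 518.3908 = 0.174000001543…; keep min(3, 6) = 3 s.f.
Rounded to 3 significant figures: 0.174.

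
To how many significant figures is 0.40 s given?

2

0.40: leading zeros are not significant; trailing zeros after a decimal point are significant.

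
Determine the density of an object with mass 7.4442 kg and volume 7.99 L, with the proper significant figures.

0.932 kg/L

density = 7.4442 kg ÷ 7.99 L = 0.931689612015… kg/L.
7.4442 has 5 significant figures; 7.99 has 3.
Division/multiplication keeps the fewest: 3 significant figures.
Rounded: 0.932 kg/L.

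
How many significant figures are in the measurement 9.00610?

6

9.00610: trailing zeros after a decimal point are significant; zeros between nonzero digits are significant.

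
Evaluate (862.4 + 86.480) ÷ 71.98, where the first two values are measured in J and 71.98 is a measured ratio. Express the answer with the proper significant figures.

13.18 J

862.4 J + 86.480 J = 948.880 J; the sum is limited to 1 decimal place (4 s.f.).
Carrying full precision, 948.880 ÷ 71.98 = 13.1825507085… J; 71.98 has 4 s.f., so the result keeps min(4, 4) = 4 s.f.
Rounded to 4 significant figures: 13.18 J.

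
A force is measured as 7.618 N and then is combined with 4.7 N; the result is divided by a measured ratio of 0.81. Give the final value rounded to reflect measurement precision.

7.618 N + 4.7 N = 12.318 N; the sum is limited to 1 decimal place (3 s.f.).
Carrying full precision, 12.318 ÷ 0.81 = 15.2074074074… N; 0.81 has 2 s.f., so the result keeps min(3, 2) = 2 s.f.
Rounded to 2 significant figures: 15 N.

15 N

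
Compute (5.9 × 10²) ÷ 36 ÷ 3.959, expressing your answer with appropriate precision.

(5.9 × 10²) ÷ 36 ÷ 3.959 = 4.13965367236…
Multiplication/division keeps the fewest significant figures: 5.9 × 10² → 2 s.f., 36 → 2 s.f., 3.959 → 4 s.f.; limit is 2.
Rounded to 2 significant figures: 4.1.

4.1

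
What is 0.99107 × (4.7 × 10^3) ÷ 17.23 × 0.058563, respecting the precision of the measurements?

0.99107 × (4.7 × 10^3) ÷ 17.23 × 0.058563 = 15.8321620619…
Multiplication/division keeps the fewest significant figures: 0.99107 → 5 s.f., 4.7 × 10^3 → 2 s.f., 17.23 → 4 s.f., 0.058563 → 5 s.f.; limit is 2.
Rounded to 2 significant figures: 16.

16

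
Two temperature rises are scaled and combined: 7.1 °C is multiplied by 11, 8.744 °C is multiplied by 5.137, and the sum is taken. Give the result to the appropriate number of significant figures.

7.1 × 11 = 78.1 → 78 °C (2 s.f., last digit at the 10^0 place).
8.744 × 5.137 = 44.917928 → 44.92 °C (4 s.f., last digit at the 10^-2 place).
Sum: 123.017928 °C; keep the coarser place, 10^0.
Result: 123 °C.

123 °C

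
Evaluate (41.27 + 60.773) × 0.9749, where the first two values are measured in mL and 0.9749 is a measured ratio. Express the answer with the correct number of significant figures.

41.27 mL + 60.773 mL = 102.043 mL; the sum is limited to 2 decimal places (5 s.f.).
Carrying full precision, 102.043 × 0.9749 = 99.4817207 mL; 0.9749 has 4 s.f., so the result keeps min(5, 4) = 4 s.f.
Rounded to 4 significant figures: 99.48 mL.

99.48 mL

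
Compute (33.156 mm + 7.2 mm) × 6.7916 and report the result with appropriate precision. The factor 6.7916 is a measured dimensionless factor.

33.156 mm + 7.2 mm = 40.356 mm; the sum is limited to 1 decimal place (3 s.f.).
Carrying full precision, 40.356 × 6.7916 = 274.0818096 mm; 6.7916 has 5 s.f., so the result keeps min(3, 5) = 3 s.f.
Rounded to 3 significant figures: 274 mm.

274 mm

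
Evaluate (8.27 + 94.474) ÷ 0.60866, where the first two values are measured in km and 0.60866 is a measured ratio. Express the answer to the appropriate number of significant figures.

8.27 km + 94.474 km = 102.744 km; the sum is limited to 2 decimal places (5 s.f.).
Carrying full precision, 102.744 ÷ 0.60866 = 168.803601354… km; 0.60866 has 5 s.f., so the result keeps min(5, 5) = 5 s.f.
Rounded to 5 significant figures: 168.80 km.

168.80 km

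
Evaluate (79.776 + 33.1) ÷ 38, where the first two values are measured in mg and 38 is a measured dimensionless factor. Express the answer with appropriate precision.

79.776 mg + 33.1 mg = 112.876 mg; the sum is limited to 1 decimal place (4 s.f.).
Carrying full precision, 112.876 ÷ 38 = 2.97042105263… mg; 38 has 2 s.f., so the result keeps min(4, 2) = 2 s.f.
Rounded to 2 significant figures: 3.0 mg.

3.0 mg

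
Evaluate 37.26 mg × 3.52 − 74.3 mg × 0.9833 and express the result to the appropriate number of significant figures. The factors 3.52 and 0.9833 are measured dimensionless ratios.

58 mg

37.26 × 3.52 = 131.1552 → 131 mg (3 s.f., last digit at the 10^0 place).
74.3 × 0.9833 = 73.05919 → 73.1 mg (3 s.f., last digit at the 10^-1 place).
Difference: 58.09601 mg; keep the coarser place, 10^0.
Result: 58 mg.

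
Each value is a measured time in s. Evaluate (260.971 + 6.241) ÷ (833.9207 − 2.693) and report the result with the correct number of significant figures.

260.971 + 6.241 = 267.212, limited to 3 d.p. → 6 s.f.; 833.9207 − 2.693 = 831.2277, limited to 3 d.p. → 6 s.f.
Carrying full precision, 267.212 ÷ 831.2277 = 0.321466669121…; keep min(6, 6) = 6 s.f.
Rounded to 6 significant figures: 0.321467.

0.321467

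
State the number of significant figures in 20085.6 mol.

6

20085.6: zeros between nonzero digits are significant.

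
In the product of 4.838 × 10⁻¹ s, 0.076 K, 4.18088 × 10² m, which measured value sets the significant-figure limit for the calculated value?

0.076 K

4.838 × 10⁻¹ s → 4 s.f.; 0.076 K → 2 s.f.; 4.18088 × 10² m → 6 s.f.
The fewest is 2 significant figures, from 0.076 K.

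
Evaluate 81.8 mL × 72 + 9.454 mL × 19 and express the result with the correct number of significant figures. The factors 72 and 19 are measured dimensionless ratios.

6.1 × 10³ mL

81.8 × 72 = 5889.6 → 5.9 × 10³ mL (2 s.f., last digit at the 10^2 place).
9.454 × 19 = 179.626 → 1.8 × 10² mL (2 s.f., last digit at the 10^1 place).
Sum: 6069.226 mL; keep the coarser place, 10^2.
Result: 6.1 × 10³ mL.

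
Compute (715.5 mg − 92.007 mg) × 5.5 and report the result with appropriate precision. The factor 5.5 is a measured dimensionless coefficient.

715.5 mg − 92.007 mg = 623.493 mg; the difference is limited to 1 decimal place (4 s.f.).
Carrying full precision, 623.493 × 5.5 = 3429.2115 mg; 5.5 has 2 s.f., so the result keeps min(4, 2) = 2 s.f.
Rounded to 2 significant figures: 3.4 × 10³ mg.

3.4 × 10³ mg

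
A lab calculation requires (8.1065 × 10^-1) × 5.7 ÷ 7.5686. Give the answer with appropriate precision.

(8.1065 × 10^-1) × 5.7 ÷ 7.5686 = 0.610509869725…
Multiplication/division keeps the fewest significant figures: 8.1065 × 10^-1 → 5 s.f., 5.7 → 2 s.f., 7.5686 → 5 s.f.; limit is 2.
Rounded to 2 significant figures: 0.61.

0.61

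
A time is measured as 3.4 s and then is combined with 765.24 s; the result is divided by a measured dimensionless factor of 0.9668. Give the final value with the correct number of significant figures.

7.950 × 10^2 s

3.4 s + 765.24 s = 768.64 s; the sum is limited to 1 decimal place (4 s.f.).
Carrying full precision, 768.64 ÷ 0.9668 = 795.035167563… s; 0.9668 has 4 s.f., so the result keeps min(4, 4) = 4 s.f.
Rounded to 4 significant figures: 7.950 × 10^2 s.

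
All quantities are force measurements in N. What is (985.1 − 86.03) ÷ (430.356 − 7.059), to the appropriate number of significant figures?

985.1 − 86.03 = 899.07, limited to 1 d.p. → 4 s.f.; 430.356 − 7.059 = 423.297, limited to 3 d.p. → 6 s.f.
Carrying full precision, 899.07 ÷ 423.297 = 2.12396969504…; keep min(4, 6) = 4 s.f.
Rounded to 4 significant figures: 2.124.

2.124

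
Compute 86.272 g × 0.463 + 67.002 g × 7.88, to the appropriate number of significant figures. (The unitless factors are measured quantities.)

86.272 × 0.463 = 39.943936 → 39.9 g (3 s.f., last digit at the 10^-1 place).
67.002 × 7.88 = 527.97576 → 528 g (3 s.f., last digit at the 10^0 place).
Sum: 567.919696 g; keep the coarser place, 10^0.
Result: 568 g.

568 g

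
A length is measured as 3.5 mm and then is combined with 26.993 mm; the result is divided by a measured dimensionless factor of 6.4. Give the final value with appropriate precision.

4.8 mm

3.5 mm + 26.993 mm = 30.493 mm; the sum is limited to 1 decimal place (3 s.f.).
Carrying full precision, 30.493 ÷ 6.4 = 4.76453125 mm; 6.4 has 2 s.f., so the result keeps min(3, 2) = 2 s.f.
Rounded to 2 significant figures: 4.8 mm.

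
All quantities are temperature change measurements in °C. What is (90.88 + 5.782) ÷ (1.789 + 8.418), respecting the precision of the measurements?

90.88 + 5.782 = 96.662, limited to 2 d.p. → 4 s.f.; 1.789 + 8.418 = 10.207, limited to 3 d.p. → 5 s.f.
Carrying full precision, 96.662 ÷ 10.207 = 9.47016753209…; keep min(4, 5) = 4 s.f.
Rounded to 4 significant figures: 9.470.

9.470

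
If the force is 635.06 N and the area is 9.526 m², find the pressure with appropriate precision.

66.67 Pa

pressure = 635.06 N ÷ 9.526 m² = 66.6659668276… Pa.
635.06 has 5 significant figures; 9.526 has 4.
Division/multiplication keeps the fewest: 4 significant figures.
Rounded: 66.67 Pa.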